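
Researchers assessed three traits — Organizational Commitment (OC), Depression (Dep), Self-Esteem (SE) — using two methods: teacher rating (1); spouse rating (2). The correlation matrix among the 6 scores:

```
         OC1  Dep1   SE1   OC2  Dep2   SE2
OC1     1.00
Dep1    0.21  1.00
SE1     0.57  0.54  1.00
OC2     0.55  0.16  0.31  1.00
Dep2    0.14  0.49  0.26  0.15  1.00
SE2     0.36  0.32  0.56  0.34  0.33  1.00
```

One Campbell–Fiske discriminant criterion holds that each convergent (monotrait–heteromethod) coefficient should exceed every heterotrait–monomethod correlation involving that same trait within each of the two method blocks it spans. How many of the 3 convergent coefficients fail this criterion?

Convergent coefficients and their comparison sets:
OC (methods 1·2): 0.55 vs {0.21, 0.15, 0.57, 0.34} → fail.
Dep (methods 1·2): 0.49 vs {0.21, 0.15, 0.54, 0.33} → fail.
SE (methods 1·2): 0.56 vs {0.57, 0.34, 0.54, 0.33} → fail.
3 of 3 fail.

3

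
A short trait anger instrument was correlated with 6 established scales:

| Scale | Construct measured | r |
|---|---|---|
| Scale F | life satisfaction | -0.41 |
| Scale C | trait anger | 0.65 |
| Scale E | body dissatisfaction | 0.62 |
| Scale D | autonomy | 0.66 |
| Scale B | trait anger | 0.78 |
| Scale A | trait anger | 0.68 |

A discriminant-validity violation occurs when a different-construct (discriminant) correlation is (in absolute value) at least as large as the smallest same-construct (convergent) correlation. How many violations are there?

1

Convergent (same construct = trait anger): Scale C, Scale B, Scale A.
Smallest convergent = 0.65. Discriminant |r|: 0.41, 0.62, 0.66; count ≥ 0.65 → 1.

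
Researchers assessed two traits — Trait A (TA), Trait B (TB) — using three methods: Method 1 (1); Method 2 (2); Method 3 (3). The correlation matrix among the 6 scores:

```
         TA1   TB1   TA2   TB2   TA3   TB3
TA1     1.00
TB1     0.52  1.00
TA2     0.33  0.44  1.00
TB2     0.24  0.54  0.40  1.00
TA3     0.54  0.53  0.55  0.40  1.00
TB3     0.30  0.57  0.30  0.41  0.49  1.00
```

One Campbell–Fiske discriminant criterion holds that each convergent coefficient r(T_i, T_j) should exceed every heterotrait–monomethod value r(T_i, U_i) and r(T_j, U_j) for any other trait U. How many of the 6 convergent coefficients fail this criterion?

Convergent coefficients and their comparison sets:
TA (methods 1·2): 0.33 vs {0.52, 0.40} → fail.
TA (methods 1·3): 0.54 vs {0.52, 0.49} → pass.
TA (methods 2·3): 0.55 vs {0.40, 0.49} → pass.
TB (methods 1·2): 0.54 vs {0.52, 0.40} → pass.
TB (methods 1·3): 0.57 vs {0.52, 0.49} → pass.
TB (methods 2·3): 0.41 vs {0.40, 0.49} → fail.
2 of 6 fail.

2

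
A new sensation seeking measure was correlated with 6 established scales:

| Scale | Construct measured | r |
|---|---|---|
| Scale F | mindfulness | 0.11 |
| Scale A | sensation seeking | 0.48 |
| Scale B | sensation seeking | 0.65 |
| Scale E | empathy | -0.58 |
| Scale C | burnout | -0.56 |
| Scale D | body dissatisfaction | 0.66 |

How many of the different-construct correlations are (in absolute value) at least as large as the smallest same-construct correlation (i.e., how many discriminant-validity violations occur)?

Convergent (same construct = sensation seeking): Scale A, Scale B.
Smallest convergent = 0.48. Discriminant |r|: 0.11, 0.58, 0.56, 0.66; count ≥ 0.48 → 3.

3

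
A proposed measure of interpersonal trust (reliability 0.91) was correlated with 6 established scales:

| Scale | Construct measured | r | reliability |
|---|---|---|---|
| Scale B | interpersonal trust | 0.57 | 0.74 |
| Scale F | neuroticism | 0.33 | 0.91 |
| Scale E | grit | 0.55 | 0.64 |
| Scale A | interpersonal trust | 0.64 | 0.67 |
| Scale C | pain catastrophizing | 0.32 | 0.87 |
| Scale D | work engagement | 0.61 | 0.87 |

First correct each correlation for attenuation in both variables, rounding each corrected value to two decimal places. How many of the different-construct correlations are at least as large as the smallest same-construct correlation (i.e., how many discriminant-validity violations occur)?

2

Disattenuated r (r / √(r_scale · r_new)):
  Scale B (conv): 0.57 / √(0.74·0.91) = 0.69
  Scale F (disc): 0.33 / √(0.91·0.91) = 0.36
  Scale E (disc): 0.55 / √(0.64·0.91) = 0.72
  Scale A (conv): 0.64 / √(0.67·0.91) = 0.82
  Scale C (disc): 0.32 / √(0.87·0.91) = 0.36
  Scale D (disc): 0.61 / √(0.87·0.91) = 0.69
Smallest convergent = 0.69. Discriminant values: 0.36, 0.72, 0.36, 0.69; count ≥ 0.69 → 2.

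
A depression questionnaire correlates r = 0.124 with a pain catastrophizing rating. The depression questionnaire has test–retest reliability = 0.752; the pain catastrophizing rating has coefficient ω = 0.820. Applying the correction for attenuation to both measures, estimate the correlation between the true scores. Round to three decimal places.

r_true = r_obs / √(r_xx · r_yy) = 0.124 / √(0.752 × 0.820) = 0.124 / √0.616640 = 0.124 / 0.7853 ≈ 0.158.

0.158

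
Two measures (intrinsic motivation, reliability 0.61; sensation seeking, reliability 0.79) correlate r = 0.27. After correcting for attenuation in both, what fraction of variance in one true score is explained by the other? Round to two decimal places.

Disattenuated r = 0.27 / √(0.61 × 0.79) = 0.27 / 0.6942 = 0.3889.
Shared true-score variance = 0.3889² = 0.1512 ≈ 0.15.

0.15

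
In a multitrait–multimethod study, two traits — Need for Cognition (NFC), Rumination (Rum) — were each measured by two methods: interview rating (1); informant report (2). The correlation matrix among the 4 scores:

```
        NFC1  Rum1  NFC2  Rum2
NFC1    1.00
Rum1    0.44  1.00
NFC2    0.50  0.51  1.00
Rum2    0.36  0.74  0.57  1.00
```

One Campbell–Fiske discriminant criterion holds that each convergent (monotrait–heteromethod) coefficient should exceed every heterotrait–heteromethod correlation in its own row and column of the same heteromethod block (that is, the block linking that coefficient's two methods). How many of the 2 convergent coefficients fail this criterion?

Checking each validity diagonal entry against its comparison values:
NFC (methods 1·2): 0.50 vs {0.36, 0.51} → fail.
Rum (methods 1·2): 0.74 vs {0.51, 0.36} → pass.
1 of 2 fail.

1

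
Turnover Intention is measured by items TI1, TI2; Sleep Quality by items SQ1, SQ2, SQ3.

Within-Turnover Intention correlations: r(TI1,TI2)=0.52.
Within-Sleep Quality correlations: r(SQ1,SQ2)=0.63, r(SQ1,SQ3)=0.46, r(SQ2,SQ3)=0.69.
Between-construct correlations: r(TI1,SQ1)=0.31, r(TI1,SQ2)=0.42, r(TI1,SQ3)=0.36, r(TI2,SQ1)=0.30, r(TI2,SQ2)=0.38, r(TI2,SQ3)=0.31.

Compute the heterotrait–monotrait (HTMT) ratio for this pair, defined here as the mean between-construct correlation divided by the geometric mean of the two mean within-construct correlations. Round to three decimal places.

Between-construct mean = 2.08/6 = 0.3467.
Mean within-TI = 0.52/1 = 0.5200; mean within-SQ = 1.78/3 = 0.5933.
Geometric mean = √(0.5200 × 0.5933) = 0.5554.
HTMT = 0.3467 / 0.5554 = 0.624.

0.624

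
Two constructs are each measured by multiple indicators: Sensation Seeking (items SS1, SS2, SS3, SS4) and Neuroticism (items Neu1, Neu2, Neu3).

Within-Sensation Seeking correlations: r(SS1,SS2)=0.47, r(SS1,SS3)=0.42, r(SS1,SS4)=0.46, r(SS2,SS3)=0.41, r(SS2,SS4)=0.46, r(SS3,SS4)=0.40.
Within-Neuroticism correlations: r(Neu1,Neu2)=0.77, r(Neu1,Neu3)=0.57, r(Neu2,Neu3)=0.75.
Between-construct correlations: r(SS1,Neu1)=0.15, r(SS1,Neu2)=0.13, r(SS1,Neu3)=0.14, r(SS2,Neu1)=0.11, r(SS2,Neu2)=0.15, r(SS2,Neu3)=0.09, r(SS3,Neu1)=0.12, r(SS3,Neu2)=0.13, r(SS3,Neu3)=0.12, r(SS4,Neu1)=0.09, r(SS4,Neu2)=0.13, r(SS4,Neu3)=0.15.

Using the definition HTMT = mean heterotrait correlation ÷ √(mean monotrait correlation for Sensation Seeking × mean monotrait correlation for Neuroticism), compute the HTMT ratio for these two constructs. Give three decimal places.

Between-construct mean = 1.51/12 = 0.1258.
Mean within-SS = 2.62/6 = 0.4367; mean within-Neu = 2.09/3 = 0.6967.
Geometric mean = √(0.4367 × 0.6967) = 0.5516.
HTMT = 0.1258 / 0.5516 = 0.228.

0.228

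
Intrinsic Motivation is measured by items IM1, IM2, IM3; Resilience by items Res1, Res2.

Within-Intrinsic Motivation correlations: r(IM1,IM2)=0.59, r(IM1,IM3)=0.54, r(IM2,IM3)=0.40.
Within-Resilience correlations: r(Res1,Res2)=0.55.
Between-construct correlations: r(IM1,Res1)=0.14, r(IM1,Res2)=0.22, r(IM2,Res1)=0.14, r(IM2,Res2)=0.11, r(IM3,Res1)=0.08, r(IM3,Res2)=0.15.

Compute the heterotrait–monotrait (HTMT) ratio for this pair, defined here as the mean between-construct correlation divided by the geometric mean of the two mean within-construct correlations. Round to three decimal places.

Between-construct mean = 0.84/6 = 0.1400.
Mean within-IM = 1.53/3 = 0.5100; mean within-Res = 0.55/1 = 0.5500.
Geometric mean = √(0.5100 × 0.5500) = 0.5296.
HTMT = 0.1400 / 0.5296 = 0.264.

0.264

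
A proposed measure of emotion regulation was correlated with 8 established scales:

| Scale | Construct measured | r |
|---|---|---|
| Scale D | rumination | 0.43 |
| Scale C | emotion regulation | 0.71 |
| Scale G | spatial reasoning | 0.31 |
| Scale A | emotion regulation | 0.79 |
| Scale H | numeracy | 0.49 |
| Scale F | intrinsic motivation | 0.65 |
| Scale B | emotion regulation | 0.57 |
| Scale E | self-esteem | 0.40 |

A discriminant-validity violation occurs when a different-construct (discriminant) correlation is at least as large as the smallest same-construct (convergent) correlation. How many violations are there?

1

Convergent (same construct = emotion regulation): Scale C, Scale A, Scale B.
Smallest convergent = 0.57. Discriminant values: 0.43, 0.31, 0.49, 0.65, 0.40; count ≥ 0.57 → 1.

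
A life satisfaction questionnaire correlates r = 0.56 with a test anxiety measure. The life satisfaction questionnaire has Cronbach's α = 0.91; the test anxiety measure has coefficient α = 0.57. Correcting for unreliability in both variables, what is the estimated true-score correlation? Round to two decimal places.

r_true = r_obs / √(r_xx · r_yy) = 0.56 / √(0.91 × 0.57) = 0.56 / √0.5187 = 0.56 / 0.7202 ≈ 0.78.

0.78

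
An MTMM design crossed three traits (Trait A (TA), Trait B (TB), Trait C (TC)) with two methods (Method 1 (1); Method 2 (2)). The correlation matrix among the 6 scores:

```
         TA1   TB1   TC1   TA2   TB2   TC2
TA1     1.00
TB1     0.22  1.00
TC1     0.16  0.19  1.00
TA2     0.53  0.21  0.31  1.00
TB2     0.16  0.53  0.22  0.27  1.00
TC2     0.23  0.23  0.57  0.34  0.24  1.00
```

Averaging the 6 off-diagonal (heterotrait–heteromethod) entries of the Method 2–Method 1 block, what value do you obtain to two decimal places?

HTHM values (method 2 × method 1): 0.21, 0.31, 0.16, 0.22, 0.23, 0.23; mean = 1.36/6 = 0.23.

0.23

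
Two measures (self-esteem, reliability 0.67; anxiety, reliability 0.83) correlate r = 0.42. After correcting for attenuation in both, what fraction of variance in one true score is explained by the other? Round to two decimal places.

Disattenuated r = 0.42 / √(0.67 × 0.83) = 0.42 / 0.7457 = 0.5632.
Shared true-score variance = 0.5632² = 0.3172 ≈ 0.32.

0.32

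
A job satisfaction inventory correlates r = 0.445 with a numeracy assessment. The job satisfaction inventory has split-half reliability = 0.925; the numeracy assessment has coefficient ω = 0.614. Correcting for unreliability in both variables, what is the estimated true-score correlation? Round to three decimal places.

0.590

r_true = r_obs / √(r_xx · r_yy) = 0.445 / √(0.925 × 0.614) = 0.445 / √0.567950 = 0.445 / 0.7536 ≈ 0.590.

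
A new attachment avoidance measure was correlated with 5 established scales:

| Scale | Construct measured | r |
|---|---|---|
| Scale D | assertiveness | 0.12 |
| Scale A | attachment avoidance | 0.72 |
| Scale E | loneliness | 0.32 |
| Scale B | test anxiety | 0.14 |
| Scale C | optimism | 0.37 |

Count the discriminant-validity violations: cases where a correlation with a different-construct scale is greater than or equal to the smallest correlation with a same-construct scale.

0

Convergent (same construct = attachment avoidance): Scale A.
Smallest convergent = 0.72. Discriminant values: 0.12, 0.32, 0.14, 0.37; count ≥ 0.72 → 0.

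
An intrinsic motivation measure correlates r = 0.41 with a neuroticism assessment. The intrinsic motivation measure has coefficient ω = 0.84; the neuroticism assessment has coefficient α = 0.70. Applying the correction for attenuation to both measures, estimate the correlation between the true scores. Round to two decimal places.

0.53

r_true = r_obs / √(r_xx · r_yy) = 0.41 / √(0.84 × 0.70) = 0.41 / √0.5880 = 0.41 / 0.7668 ≈ 0.53.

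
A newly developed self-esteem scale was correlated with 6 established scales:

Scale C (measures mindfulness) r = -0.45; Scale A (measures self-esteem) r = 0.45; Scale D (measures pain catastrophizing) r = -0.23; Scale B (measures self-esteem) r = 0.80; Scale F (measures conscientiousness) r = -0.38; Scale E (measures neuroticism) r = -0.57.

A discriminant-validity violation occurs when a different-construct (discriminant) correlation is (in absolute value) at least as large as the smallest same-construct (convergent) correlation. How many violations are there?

Convergent (same construct = self-esteem): Scale A, Scale B.
Smallest convergent = 0.45. Discriminant |r|: 0.45, 0.23, 0.38, 0.57; count ≥ 0.45 → 2.

2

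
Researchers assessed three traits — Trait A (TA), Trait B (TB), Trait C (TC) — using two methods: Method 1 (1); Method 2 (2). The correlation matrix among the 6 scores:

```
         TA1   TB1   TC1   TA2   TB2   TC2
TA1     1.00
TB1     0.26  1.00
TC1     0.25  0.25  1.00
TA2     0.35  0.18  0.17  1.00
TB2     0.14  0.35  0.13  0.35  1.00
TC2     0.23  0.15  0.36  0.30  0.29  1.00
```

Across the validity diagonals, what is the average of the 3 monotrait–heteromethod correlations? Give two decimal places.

Convergent values: 0.35, 0.35, 0.36; mean = 1.06/3 = 0.35.

0.35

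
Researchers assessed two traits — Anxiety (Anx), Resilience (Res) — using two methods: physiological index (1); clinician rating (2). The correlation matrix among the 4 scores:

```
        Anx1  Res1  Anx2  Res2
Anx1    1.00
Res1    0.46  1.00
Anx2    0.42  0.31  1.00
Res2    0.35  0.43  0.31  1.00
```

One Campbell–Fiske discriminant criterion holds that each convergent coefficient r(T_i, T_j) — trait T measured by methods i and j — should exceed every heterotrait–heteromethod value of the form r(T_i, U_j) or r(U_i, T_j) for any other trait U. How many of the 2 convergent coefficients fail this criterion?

Convergent coefficients and their comparison sets:
Anx (methods 1·2): 0.42 vs {0.35, 0.31} → pass.
Res (methods 1·2): 0.43 vs {0.31, 0.35} → pass.
0 of 2 fail.

0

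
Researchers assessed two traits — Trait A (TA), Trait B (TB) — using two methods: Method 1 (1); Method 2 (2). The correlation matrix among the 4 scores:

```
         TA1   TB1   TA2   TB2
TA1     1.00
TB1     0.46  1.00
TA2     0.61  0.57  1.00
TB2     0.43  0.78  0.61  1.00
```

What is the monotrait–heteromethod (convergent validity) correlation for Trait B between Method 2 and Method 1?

0.78

Same trait (TB), different methods: r(TB2, TB1) = 0.78.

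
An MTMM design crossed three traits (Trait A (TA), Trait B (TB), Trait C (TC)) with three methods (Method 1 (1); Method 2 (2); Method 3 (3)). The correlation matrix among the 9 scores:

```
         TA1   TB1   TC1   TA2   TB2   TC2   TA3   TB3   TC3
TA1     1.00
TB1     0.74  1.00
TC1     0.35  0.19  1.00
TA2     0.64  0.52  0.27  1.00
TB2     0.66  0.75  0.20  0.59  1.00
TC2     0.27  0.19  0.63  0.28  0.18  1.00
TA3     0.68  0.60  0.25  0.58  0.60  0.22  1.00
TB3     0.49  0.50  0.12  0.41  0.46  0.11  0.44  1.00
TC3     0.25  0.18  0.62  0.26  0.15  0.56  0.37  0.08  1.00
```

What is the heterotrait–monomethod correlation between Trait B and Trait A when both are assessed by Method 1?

Different traits, same method: r(TB1, TA1) = 0.74.

0.74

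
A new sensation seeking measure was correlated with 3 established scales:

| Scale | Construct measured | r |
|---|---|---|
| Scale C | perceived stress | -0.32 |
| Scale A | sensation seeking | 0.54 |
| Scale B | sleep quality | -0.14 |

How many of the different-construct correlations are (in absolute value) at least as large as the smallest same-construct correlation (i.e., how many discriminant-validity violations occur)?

Convergent (same construct = sensation seeking): Scale A.
Smallest convergent = 0.54. Discriminant |r|: 0.32, 0.14; count ≥ 0.54 → 0.

0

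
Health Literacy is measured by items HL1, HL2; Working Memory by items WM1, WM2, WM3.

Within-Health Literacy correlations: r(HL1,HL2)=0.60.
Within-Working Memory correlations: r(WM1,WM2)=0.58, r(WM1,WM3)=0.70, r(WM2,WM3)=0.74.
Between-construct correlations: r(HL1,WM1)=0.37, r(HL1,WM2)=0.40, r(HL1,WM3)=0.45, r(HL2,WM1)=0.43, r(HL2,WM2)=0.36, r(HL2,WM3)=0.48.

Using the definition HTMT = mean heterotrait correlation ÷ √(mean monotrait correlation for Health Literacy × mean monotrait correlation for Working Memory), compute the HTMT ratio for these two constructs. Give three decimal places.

0.653

Between-construct mean = 2.49/6 = 0.4150.
Mean within-HL = 0.60/1 = 0.6000; mean within-WM = 2.02/3 = 0.6733.
Geometric mean = √(0.6000 × 0.6733) = 0.6356.
HTMT = 0.4150 / 0.6356 = 0.653.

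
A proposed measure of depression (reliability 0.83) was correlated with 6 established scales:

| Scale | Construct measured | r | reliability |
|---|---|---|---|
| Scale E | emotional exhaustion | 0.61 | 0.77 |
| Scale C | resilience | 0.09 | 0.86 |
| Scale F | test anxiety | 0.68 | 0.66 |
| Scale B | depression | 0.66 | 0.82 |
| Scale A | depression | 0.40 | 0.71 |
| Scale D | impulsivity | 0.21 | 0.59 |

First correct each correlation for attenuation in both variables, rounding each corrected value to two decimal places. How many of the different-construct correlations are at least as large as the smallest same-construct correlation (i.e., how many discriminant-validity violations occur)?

Disattenuated r (r / √(r_scale · r_new)):
  Scale E (disc): 0.61 / √(0.77·0.83) = 0.76
  Scale C (disc): 0.09 / √(0.86·0.83) = 0.11
  Scale F (disc): 0.68 / √(0.66·0.83) = 0.92
  Scale B (conv): 0.66 / √(0.82·0.83) = 0.80
  Scale A (conv): 0.40 / √(0.71·0.83) = 0.52
  Scale D (disc): 0.21 / √(0.59·0.83) = 0.30
Smallest convergent = 0.52. Discriminant values: 0.76, 0.11, 0.92, 0.30; count ≥ 0.52 → 2.

2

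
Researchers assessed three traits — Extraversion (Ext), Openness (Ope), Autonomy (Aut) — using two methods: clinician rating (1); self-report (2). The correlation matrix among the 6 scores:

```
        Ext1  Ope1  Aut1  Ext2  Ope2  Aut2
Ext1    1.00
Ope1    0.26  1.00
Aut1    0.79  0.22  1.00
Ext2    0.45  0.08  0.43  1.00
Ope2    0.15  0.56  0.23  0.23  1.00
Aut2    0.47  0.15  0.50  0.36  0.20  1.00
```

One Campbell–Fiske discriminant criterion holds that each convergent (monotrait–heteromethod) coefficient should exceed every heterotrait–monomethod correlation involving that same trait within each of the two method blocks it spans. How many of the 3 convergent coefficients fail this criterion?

Checking each validity diagonal entry against its comparison values:
Ext (methods 1·2): 0.45 vs {0.26, 0.23, 0.79, 0.36} → fail.
Ope (methods 1·2): 0.56 vs {0.26, 0.23, 0.22, 0.20} → pass.
Aut (methods 1·2): 0.50 vs {0.79, 0.36, 0.22, 0.20} → fail.
2 of 3 fail.

2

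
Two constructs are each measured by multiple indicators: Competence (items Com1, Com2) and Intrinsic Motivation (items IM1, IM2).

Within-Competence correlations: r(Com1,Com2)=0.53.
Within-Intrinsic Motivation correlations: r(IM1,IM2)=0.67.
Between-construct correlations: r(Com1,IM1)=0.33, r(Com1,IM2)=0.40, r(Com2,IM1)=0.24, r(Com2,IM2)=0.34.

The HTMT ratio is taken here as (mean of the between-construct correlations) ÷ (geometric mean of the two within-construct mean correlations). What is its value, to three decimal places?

0.550

Between-construct mean = 1.31/4 = 0.3275.
Mean within-Com = 0.53/1 = 0.5300; mean within-IM = 0.67/1 = 0.6700.
Geometric mean = √(0.5300 × 0.6700) = 0.5959.
HTMT = 0.3275 / 0.5959 = 0.550.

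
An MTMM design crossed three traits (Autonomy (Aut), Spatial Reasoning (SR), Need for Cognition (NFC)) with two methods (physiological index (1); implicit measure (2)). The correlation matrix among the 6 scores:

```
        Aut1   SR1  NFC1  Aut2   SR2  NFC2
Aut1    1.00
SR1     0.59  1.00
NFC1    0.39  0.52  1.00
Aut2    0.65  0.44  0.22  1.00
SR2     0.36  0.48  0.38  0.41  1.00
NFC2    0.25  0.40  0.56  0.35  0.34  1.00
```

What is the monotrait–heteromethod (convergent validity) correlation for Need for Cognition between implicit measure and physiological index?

0.56

Same trait (NFC), different methods: r(NFC2, NFC1) = 0.56.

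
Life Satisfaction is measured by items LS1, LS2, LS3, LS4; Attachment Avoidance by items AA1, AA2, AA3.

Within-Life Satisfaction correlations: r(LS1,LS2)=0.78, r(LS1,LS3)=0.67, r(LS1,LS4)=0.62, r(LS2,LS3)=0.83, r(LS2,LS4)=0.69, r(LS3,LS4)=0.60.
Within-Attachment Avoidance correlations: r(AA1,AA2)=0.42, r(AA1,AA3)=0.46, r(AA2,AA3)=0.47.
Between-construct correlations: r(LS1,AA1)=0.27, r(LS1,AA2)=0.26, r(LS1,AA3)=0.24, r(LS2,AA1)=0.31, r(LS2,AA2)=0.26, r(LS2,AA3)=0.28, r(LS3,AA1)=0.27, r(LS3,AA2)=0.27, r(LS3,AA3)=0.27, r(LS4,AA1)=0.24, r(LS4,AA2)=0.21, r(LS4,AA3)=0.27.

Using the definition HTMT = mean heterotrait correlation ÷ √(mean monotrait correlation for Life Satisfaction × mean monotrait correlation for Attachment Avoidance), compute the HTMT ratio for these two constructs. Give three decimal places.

Mean heterotrait r = 3.15/12 = 0.2625.
Mean within-LS = 4.19/6 = 0.6983; mean within-AA = 1.35/3 = 0.4500.
Geometric mean = √(0.6983 × 0.4500) = 0.5606.
HTMT = 0.2625 / 0.5606 = 0.468.

0.468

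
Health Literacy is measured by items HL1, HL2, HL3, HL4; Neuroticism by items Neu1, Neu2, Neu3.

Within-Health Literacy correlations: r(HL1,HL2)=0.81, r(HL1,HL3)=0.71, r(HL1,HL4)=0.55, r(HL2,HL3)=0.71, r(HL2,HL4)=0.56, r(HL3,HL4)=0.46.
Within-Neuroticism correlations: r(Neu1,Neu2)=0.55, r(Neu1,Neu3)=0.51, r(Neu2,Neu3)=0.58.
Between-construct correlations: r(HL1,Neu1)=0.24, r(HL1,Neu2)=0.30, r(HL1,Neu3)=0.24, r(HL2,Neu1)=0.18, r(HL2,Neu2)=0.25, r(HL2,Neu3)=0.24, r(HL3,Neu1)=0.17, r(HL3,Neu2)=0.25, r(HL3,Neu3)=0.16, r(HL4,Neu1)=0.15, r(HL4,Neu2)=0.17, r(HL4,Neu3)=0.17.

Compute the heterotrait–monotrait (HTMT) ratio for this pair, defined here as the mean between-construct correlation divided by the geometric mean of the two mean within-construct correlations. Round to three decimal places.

0.357

Between-construct mean = 2.52/12 = 0.2100.
Mean within-HL = 3.80/6 = 0.6333; mean within-Neu = 1.64/3 = 0.5467.
Geometric mean = √(0.6333 × 0.5467) = 0.5884.
HTMT = 0.2100 / 0.5884 = 0.357.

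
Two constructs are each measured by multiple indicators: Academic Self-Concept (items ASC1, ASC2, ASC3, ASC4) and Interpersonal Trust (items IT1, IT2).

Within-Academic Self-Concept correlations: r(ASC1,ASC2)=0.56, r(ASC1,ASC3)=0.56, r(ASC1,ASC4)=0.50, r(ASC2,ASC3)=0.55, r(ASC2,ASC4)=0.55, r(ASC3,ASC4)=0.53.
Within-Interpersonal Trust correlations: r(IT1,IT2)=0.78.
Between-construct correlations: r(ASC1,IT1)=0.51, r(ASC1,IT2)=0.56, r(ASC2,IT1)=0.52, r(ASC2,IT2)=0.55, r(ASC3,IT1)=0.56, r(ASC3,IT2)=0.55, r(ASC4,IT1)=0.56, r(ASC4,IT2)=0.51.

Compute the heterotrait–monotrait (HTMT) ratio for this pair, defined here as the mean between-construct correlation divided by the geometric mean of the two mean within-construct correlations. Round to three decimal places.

0.831

Between-construct mean = 4.32/8 = 0.5400.
Mean within-ASC = 3.25/6 = 0.5417; mean within-IT = 0.78/1 = 0.7800.
Geometric mean = √(0.5417 × 0.7800) = 0.6500.
HTMT = 0.5400 / 0.6500 = 0.831.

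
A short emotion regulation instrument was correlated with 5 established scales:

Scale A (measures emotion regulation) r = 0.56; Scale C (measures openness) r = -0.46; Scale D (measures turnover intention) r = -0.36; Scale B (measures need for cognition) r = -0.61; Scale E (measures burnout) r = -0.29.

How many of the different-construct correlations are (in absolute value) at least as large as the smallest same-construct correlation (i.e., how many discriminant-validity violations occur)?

1

Convergent (same construct = emotion regulation): Scale A.
Smallest convergent = 0.56. Discriminant |r|: 0.46, 0.36, 0.61, 0.29; count ≥ 0.56 → 1.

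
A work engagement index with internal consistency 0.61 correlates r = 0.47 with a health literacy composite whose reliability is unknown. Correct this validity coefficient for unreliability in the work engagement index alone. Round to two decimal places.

0.60

Single correction: r_c = r_obs / √r_xx = 0.47 / √0.61 = 0.47 / 0.7810 ≈ 0.60.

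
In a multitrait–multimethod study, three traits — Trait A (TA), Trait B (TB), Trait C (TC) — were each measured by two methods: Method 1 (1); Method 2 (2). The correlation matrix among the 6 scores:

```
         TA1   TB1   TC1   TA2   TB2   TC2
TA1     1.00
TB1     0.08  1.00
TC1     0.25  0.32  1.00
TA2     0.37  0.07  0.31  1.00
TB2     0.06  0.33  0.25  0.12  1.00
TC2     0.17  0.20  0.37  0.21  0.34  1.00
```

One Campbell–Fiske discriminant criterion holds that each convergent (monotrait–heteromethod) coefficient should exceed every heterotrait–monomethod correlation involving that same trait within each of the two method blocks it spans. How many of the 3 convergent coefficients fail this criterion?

1

Convergent coefficients and their comparison sets:
TA (methods 1·2): 0.37 vs {0.08, 0.12, 0.25, 0.21} → pass.
TB (methods 1·2): 0.33 vs {0.08, 0.12, 0.32, 0.34} → fail.
TC (methods 1·2): 0.37 vs {0.25, 0.21, 0.32, 0.34} → pass.
1 of 3 fail.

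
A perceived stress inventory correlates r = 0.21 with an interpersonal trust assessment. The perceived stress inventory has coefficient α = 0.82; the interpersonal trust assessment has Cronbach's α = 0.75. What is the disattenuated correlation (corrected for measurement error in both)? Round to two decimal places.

r_true = r_obs / √(r_xx · r_yy) = 0.21 / √(0.82 × 0.75) = 0.21 / √0.6150 = 0.21 / 0.7842 ≈ 0.27.

0.27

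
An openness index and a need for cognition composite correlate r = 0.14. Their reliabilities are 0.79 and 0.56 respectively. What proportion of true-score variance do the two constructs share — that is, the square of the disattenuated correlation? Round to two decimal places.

0.04

Disattenuated r = 0.14 / √(0.79 × 0.56) = 0.14 / 0.6651 = 0.2105.
Shared true-score variance = 0.2105² = 0.0443 ≈ 0.04.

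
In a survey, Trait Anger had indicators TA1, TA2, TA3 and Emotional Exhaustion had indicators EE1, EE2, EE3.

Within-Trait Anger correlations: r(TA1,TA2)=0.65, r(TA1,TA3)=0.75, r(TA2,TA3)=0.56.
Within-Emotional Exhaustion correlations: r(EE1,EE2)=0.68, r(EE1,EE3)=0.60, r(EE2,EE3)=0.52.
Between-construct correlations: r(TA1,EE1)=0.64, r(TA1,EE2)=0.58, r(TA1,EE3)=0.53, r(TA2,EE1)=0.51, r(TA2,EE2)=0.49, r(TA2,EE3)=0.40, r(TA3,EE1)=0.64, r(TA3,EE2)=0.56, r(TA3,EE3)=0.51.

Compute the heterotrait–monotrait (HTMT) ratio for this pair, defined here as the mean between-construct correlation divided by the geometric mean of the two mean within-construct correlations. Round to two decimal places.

0.86

Mean heterotrait r = 4.86/9 = 0.5400.
Mean within-TA = 1.96/3 = 0.6533; mean within-EE = 1.80/3 = 0.6000.
Geometric mean = √(0.6533 × 0.6000) = 0.6261.
HTMT = 0.5400 / 0.6261 = 0.86.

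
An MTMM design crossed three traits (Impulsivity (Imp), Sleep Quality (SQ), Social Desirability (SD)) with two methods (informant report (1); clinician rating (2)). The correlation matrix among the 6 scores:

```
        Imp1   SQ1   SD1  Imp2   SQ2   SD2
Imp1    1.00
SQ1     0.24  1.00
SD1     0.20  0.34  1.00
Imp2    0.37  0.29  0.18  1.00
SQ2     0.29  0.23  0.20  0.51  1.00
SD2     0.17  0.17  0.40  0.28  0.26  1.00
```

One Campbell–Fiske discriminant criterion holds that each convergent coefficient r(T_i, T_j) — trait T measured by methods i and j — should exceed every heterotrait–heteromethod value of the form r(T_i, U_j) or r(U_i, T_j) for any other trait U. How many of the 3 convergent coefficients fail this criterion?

1

Convergent coefficients and their comparison sets:
Imp (methods 1·2): 0.37 vs {0.29, 0.29, 0.17, 0.18} → pass.
SQ (methods 1·2): 0.23 vs {0.29, 0.29, 0.17, 0.20} → fail.
SD (methods 1·2): 0.40 vs {0.18, 0.17, 0.20, 0.17} → pass.
1 of 3 fail.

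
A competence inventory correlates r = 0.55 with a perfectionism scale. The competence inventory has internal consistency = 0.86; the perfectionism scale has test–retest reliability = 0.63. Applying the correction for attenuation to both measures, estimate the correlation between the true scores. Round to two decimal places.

0.75

r_true = r_obs / √(r_xx · r_yy) = 0.55 / √(0.86 × 0.63) = 0.55 / √0.5418 = 0.55 / 0.7361 ≈ 0.75.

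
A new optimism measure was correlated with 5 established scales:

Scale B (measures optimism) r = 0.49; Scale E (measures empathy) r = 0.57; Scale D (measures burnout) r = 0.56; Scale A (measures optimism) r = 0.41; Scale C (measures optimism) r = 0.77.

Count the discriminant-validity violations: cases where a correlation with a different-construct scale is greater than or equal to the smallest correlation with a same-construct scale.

Convergent (same construct = optimism): Scale B, Scale A, Scale C.
Smallest convergent = 0.41. Discriminant values: 0.57, 0.56; count ≥ 0.41 → 2.

2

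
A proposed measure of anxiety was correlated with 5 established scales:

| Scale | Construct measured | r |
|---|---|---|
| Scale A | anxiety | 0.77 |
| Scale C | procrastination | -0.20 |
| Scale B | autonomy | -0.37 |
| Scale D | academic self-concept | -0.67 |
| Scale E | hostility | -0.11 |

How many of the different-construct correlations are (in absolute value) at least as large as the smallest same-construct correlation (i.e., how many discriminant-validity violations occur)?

Convergent (same construct = anxiety): Scale A.
Smallest convergent = 0.77. Discriminant |r|: 0.20, 0.37, 0.67, 0.11; count ≥ 0.77 → 0.

0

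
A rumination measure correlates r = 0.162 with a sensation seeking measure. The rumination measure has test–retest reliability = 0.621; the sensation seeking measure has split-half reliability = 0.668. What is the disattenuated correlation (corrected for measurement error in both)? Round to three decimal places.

0.252

r_true = r_obs / √(r_xx · r_yy) = 0.162 / √(0.621 × 0.668) = 0.162 / √0.414828 = 0.162 / 0.6441 ≈ 0.252.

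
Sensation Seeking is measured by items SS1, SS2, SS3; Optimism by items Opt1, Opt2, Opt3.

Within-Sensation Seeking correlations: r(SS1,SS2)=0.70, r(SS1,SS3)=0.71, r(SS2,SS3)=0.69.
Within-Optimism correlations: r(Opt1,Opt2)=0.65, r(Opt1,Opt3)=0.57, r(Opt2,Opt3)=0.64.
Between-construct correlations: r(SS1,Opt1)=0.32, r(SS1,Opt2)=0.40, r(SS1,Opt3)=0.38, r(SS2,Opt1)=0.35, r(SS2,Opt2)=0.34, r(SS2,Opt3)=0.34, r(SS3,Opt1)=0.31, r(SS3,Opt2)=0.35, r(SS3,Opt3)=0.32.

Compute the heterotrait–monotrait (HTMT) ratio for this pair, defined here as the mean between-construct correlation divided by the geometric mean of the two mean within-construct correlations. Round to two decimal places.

Between-construct mean = 3.11/9 = 0.3456.
Mean within-SS = 2.10/3 = 0.7000; mean within-Opt = 1.86/3 = 0.6200.
Geometric mean = √(0.7000 × 0.6200) = 0.6588.
HTMT = 0.3456 / 0.6588 = 0.52.

0.52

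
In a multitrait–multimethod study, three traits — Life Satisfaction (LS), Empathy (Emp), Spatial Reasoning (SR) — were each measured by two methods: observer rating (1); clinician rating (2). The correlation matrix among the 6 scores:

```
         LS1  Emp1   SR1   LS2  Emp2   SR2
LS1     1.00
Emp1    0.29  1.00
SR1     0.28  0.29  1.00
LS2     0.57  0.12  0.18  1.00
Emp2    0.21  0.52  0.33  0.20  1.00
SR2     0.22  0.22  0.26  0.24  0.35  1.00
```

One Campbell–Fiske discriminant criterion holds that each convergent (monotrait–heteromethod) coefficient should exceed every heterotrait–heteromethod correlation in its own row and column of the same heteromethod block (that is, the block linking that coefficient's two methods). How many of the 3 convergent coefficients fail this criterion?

1

Checking each validity diagonal entry against its comparison values:
LS (methods 1·2): 0.57 vs {0.21, 0.12, 0.22, 0.18} → pass.
Emp (methods 1·2): 0.52 vs {0.12, 0.21, 0.22, 0.33} → pass.
SR (methods 1·2): 0.26 vs {0.18, 0.22, 0.33, 0.22} → fail.
1 of 3 fail.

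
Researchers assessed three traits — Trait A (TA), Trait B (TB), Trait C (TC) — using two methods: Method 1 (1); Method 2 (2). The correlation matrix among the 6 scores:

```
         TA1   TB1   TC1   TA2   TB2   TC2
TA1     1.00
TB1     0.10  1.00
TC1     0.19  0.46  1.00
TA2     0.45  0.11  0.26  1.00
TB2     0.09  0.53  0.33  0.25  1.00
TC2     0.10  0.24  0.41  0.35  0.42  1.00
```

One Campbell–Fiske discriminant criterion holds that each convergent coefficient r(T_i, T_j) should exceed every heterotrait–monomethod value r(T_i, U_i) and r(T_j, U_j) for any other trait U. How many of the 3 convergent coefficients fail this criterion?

Each convergent coefficient versus the relevant comparison correlations:
TA (methods 1·2): 0.45 vs {0.10, 0.25, 0.19, 0.35} → pass.
TB (methods 1·2): 0.53 vs {0.10, 0.25, 0.46, 0.42} → pass.
TC (methods 1·2): 0.41 vs {0.19, 0.35, 0.46, 0.42} → fail.
1 of 3 fail.

1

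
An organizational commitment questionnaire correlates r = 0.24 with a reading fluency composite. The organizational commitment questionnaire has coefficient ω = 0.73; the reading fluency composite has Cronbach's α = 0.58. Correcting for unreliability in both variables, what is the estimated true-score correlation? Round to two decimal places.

0.37

r_true = r_obs / √(r_xx · r_yy) = 0.24 / √(0.73 × 0.58) = 0.24 / √0.4234 = 0.24 / 0.6507 ≈ 0.37.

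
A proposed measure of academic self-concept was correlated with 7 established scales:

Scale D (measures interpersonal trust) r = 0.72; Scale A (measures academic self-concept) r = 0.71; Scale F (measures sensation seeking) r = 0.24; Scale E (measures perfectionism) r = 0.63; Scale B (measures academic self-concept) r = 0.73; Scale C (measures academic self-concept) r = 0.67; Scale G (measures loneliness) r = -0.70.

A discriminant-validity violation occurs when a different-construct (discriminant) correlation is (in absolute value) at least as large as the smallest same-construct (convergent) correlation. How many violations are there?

2

Convergent (same construct = academic self-concept): Scale A, Scale B, Scale C.
Smallest convergent = 0.67. Discriminant |r|: 0.72, 0.24, 0.63, 0.70; count ≥ 0.67 → 2.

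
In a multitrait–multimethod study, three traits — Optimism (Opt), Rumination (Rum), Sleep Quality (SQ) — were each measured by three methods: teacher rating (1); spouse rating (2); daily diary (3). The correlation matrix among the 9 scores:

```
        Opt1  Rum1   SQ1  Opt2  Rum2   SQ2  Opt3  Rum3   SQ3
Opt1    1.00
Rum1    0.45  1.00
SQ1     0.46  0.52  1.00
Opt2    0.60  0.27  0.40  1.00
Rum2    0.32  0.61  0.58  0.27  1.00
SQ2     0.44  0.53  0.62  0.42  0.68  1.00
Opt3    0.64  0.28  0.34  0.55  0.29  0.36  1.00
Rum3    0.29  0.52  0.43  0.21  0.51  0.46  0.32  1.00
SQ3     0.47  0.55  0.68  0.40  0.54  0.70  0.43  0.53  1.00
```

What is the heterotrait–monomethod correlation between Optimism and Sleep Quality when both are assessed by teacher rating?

Different traits, same method: r(Opt1, SQ1) = 0.46.

0.46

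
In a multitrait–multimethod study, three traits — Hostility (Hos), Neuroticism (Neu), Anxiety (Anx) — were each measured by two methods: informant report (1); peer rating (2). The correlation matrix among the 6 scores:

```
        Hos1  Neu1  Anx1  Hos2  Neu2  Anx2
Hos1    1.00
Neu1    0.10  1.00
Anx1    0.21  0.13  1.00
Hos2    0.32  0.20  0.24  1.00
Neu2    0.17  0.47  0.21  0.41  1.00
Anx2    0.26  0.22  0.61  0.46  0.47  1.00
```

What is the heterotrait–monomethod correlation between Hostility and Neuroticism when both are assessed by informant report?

0.10

Different traits, same method: r(Hos1, Neu1) = 0.10.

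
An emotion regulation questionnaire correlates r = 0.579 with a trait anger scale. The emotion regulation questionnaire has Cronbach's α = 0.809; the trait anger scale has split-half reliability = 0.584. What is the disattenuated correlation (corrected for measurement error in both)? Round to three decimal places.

0.842

r_true = r_obs / √(r_xx · r_yy) = 0.579 / √(0.809 × 0.584) = 0.579 / √0.472456 = 0.579 / 0.6874 ≈ 0.842.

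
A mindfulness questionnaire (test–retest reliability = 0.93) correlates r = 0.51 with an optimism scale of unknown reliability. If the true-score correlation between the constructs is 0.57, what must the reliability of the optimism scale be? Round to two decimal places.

0.86

r_true = r_obs / √(r_xx · r_yy) ⇒ 0.57 = 0.51 / √(0.93 · r_yy).
√(0.93 · r_yy) = 0.51 / 0.57 = 0.8947; 0.93 · r_yy = 0.8005; r_yy = 0.8005 / 0.93 ≈ 0.86.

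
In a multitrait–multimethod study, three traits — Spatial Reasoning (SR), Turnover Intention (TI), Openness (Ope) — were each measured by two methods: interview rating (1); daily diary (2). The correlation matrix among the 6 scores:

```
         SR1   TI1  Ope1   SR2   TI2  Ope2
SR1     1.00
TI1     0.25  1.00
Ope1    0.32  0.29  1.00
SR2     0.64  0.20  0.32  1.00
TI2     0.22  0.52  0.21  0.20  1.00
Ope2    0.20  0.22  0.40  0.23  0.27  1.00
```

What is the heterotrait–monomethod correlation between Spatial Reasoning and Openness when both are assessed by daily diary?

0.23

Different traits, same method: r(SR2, Ope2) = 0.23.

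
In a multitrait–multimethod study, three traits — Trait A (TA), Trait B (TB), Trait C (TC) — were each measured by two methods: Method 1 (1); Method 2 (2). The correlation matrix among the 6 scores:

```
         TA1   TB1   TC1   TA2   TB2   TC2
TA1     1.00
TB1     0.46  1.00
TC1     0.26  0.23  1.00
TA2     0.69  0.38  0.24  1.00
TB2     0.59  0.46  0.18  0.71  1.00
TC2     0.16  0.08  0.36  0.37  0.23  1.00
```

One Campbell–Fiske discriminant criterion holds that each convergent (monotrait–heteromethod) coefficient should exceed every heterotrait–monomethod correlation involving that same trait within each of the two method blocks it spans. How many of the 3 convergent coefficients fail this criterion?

3

Convergent coefficients and their comparison sets:
TA (methods 1·2): 0.69 vs {0.46, 0.71, 0.26, 0.37} → fail.
TB (methods 1·2): 0.46 vs {0.46, 0.71, 0.23, 0.23} → fail.
TC (methods 1·2): 0.36 vs {0.26, 0.37, 0.23, 0.23} → fail.
3 of 3 fail.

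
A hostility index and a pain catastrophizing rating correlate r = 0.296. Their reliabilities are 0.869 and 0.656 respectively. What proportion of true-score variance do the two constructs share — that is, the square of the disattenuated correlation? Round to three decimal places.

Disattenuated r = 0.296 / √(0.869 × 0.656) = 0.296 / 0.7550 = 0.3921.
Shared true-score variance = 0.3921² = 0.1537 ≈ 0.154.

0.154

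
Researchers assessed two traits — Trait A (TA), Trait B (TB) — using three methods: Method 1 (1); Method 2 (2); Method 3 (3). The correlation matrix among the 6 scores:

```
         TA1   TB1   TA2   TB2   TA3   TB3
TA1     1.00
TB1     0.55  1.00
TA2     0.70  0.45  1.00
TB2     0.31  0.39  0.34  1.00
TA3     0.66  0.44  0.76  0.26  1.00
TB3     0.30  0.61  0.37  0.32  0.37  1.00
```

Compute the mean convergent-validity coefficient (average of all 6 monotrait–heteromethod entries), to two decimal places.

0.57

Convergent values: 0.70, 0.66, 0.76, 0.39, 0.61, 0.32; mean = 3.44/6 = 0.57.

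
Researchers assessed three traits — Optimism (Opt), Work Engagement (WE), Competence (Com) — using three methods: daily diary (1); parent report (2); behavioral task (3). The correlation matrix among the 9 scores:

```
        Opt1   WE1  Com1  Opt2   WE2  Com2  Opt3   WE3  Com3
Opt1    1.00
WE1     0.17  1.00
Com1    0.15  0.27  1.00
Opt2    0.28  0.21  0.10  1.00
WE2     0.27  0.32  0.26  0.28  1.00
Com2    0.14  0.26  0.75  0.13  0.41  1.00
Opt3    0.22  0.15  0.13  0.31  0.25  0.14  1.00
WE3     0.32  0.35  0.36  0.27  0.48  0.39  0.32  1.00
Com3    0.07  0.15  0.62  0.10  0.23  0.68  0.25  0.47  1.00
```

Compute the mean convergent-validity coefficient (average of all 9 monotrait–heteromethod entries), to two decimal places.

0.45

Convergent values: 0.28, 0.22, 0.31, 0.32, 0.35, 0.48, 0.75, 0.62, 0.68; mean = 4.01/9 = 0.45.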